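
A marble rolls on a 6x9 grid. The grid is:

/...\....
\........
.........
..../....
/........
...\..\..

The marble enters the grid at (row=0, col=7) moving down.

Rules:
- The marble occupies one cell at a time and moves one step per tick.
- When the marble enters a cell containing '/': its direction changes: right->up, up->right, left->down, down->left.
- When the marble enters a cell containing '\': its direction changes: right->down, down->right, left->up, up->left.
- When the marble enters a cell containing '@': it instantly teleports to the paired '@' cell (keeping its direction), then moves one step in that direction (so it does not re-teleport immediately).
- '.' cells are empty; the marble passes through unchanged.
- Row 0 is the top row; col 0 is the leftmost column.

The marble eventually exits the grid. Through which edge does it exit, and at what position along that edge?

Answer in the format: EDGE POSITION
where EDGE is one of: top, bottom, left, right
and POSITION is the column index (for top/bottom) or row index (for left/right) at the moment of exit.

Answer: bottom 7

Derivation:
Step 1: enter (0,7), '.' pass, move down to (1,7)
Step 2: enter (1,7), '.' pass, move down to (2,7)
Step 3: enter (2,7), '.' pass, move down to (3,7)
Step 4: enter (3,7), '.' pass, move down to (4,7)
Step 5: enter (4,7), '.' pass, move down to (5,7)
Step 6: enter (5,7), '.' pass, move down to (6,7)
Step 7: at (6,7) — EXIT via bottom edge, pos 7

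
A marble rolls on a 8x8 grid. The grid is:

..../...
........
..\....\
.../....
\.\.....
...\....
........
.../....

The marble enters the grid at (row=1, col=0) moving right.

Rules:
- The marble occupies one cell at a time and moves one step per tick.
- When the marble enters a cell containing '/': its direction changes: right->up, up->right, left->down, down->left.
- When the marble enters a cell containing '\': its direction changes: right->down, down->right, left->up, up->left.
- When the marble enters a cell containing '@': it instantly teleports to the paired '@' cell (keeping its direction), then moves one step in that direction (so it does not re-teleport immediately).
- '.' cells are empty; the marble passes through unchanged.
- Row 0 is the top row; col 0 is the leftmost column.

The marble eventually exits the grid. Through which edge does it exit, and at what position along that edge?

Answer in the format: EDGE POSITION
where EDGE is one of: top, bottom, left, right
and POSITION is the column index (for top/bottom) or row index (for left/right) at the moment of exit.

Answer: right 1

Derivation:
Step 1: enter (1,0), '.' pass, move right to (1,1)
Step 2: enter (1,1), '.' pass, move right to (1,2)
Step 3: enter (1,2), '.' pass, move right to (1,3)
Step 4: enter (1,3), '.' pass, move right to (1,4)
Step 5: enter (1,4), '.' pass, move right to (1,5)
Step 6: enter (1,5), '.' pass, move right to (1,6)
Step 7: enter (1,6), '.' pass, move right to (1,7)
Step 8: enter (1,7), '.' pass, move right to (1,8)
Step 9: at (1,8) — EXIT via right edge, pos 1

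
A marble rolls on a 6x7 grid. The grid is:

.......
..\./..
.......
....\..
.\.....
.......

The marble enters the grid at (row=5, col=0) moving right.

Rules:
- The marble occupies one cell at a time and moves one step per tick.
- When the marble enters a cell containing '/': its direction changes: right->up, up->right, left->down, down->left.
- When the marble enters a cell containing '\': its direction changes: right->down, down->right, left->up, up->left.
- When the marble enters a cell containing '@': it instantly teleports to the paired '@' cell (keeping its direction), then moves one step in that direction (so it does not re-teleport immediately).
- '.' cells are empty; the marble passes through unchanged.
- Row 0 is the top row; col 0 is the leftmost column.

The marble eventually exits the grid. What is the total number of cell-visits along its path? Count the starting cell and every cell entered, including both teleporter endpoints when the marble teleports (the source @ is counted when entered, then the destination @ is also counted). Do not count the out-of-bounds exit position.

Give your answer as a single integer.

Step 1: enter (5,0), '.' pass, move right to (5,1)
Step 2: enter (5,1), '.' pass, move right to (5,2)
Step 3: enter (5,2), '.' pass, move right to (5,3)
Step 4: enter (5,3), '.' pass, move right to (5,4)
Step 5: enter (5,4), '.' pass, move right to (5,5)
Step 6: enter (5,5), '.' pass, move right to (5,6)
Step 7: enter (5,6), '.' pass, move right to (5,7)
Step 8: at (5,7) — EXIT via right edge, pos 5
Path length (cell visits): 7

Answer: 7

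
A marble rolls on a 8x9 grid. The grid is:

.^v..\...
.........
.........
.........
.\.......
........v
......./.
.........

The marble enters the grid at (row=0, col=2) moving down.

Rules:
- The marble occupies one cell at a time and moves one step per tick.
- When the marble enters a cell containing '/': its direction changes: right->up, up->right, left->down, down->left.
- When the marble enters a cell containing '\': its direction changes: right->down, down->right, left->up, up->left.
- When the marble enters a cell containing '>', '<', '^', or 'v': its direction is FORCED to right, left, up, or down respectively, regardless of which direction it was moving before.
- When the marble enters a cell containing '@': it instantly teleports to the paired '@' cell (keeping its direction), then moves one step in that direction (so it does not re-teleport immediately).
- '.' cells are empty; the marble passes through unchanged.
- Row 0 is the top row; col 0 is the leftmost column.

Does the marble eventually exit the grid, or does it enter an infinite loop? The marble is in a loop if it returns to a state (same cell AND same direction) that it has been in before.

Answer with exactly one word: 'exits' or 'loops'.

Step 1: enter (0,2), 'v' forces down->down, move down to (1,2)
Step 2: enter (1,2), '.' pass, move down to (2,2)
Step 3: enter (2,2), '.' pass, move down to (3,2)
Step 4: enter (3,2), '.' pass, move down to (4,2)
Step 5: enter (4,2), '.' pass, move down to (5,2)
Step 6: enter (5,2), '.' pass, move down to (6,2)
Step 7: enter (6,2), '.' pass, move down to (7,2)
Step 8: enter (7,2), '.' pass, move down to (8,2)
Step 9: at (8,2) — EXIT via bottom edge, pos 2

Answer: exits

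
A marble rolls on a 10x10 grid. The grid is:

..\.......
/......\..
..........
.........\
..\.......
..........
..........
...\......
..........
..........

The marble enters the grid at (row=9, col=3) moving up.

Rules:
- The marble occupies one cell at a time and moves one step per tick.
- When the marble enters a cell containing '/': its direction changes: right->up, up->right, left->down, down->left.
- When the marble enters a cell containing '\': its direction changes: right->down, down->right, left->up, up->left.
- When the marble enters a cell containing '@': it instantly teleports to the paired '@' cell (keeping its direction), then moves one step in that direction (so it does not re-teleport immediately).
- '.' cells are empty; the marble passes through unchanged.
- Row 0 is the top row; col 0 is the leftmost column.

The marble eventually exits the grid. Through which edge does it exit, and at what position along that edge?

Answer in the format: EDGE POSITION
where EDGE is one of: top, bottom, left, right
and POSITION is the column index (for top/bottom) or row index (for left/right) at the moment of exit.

Step 1: enter (9,3), '.' pass, move up to (8,3)
Step 2: enter (8,3), '.' pass, move up to (7,3)
Step 3: enter (7,3), '\' deflects up->left, move left to (7,2)
Step 4: enter (7,2), '.' pass, move left to (7,1)
Step 5: enter (7,1), '.' pass, move left to (7,0)
Step 6: enter (7,0), '.' pass, move left to (7,-1)
Step 7: at (7,-1) — EXIT via left edge, pos 7

Answer: left 7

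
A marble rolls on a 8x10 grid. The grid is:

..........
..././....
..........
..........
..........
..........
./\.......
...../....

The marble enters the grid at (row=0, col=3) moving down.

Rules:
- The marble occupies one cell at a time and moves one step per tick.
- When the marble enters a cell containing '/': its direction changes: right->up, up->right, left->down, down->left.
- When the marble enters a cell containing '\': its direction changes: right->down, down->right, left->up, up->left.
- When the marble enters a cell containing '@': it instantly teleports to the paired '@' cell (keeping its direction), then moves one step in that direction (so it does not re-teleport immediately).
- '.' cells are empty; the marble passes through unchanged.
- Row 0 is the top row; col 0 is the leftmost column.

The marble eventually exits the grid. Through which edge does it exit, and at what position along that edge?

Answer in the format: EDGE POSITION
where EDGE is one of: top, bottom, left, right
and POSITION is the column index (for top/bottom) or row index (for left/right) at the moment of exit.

Step 1: enter (0,3), '.' pass, move down to (1,3)
Step 2: enter (1,3), '/' deflects down->left, move left to (1,2)
Step 3: enter (1,2), '.' pass, move left to (1,1)
Step 4: enter (1,1), '.' pass, move left to (1,0)
Step 5: enter (1,0), '.' pass, move left to (1,-1)
Step 6: at (1,-1) — EXIT via left edge, pos 1

Answer: left 1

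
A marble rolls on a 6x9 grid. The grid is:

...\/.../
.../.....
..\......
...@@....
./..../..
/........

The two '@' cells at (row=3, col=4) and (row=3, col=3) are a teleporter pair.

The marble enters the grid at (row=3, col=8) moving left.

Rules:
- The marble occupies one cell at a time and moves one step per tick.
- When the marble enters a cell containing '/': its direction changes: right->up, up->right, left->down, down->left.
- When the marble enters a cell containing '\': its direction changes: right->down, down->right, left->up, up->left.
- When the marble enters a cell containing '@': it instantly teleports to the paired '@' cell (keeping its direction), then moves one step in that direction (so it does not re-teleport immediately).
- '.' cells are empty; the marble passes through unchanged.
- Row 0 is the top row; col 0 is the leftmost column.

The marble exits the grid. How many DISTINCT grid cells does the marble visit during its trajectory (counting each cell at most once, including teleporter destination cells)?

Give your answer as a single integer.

Step 1: enter (3,8), '.' pass, move left to (3,7)
Step 2: enter (3,7), '.' pass, move left to (3,6)
Step 3: enter (3,6), '.' pass, move left to (3,5)
Step 4: enter (3,5), '.' pass, move left to (3,4)
Step 5: enter (3,4), '@' teleport (3,4)->(3,3), also enter (3,3), move left to (3,2)
Step 6: enter (3,2), '.' pass, move left to (3,1)
Step 7: enter (3,1), '.' pass, move left to (3,0)
Step 8: enter (3,0), '.' pass, move left to (3,-1)
Step 9: at (3,-1) — EXIT via left edge, pos 3
Distinct cells visited: 9 (path length 9)

Answer: 9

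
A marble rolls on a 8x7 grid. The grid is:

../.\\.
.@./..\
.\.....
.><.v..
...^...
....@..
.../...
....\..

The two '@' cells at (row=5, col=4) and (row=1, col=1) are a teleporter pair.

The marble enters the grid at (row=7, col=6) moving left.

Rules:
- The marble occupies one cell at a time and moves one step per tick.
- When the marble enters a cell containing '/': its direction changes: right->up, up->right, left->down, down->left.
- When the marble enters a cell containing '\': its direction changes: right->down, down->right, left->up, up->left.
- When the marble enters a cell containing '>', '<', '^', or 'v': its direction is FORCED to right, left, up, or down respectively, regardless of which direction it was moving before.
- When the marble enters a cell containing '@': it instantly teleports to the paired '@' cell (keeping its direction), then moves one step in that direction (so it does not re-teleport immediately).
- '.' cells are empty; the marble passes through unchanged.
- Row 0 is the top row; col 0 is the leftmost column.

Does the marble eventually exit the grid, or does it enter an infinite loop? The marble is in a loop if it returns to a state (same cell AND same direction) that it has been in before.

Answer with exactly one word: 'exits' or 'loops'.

Step 1: enter (7,6), '.' pass, move left to (7,5)
Step 2: enter (7,5), '.' pass, move left to (7,4)
Step 3: enter (7,4), '\' deflects left->up, move up to (6,4)
Step 4: enter (6,4), '.' pass, move up to (5,4)
Step 5: enter (5,4), '@' teleport (5,4)->(1,1), also enter (1,1), move up to (0,1)
Step 6: enter (0,1), '.' pass, move up to (-1,1)
Step 7: at (-1,1) — EXIT via top edge, pos 1

Answer: exits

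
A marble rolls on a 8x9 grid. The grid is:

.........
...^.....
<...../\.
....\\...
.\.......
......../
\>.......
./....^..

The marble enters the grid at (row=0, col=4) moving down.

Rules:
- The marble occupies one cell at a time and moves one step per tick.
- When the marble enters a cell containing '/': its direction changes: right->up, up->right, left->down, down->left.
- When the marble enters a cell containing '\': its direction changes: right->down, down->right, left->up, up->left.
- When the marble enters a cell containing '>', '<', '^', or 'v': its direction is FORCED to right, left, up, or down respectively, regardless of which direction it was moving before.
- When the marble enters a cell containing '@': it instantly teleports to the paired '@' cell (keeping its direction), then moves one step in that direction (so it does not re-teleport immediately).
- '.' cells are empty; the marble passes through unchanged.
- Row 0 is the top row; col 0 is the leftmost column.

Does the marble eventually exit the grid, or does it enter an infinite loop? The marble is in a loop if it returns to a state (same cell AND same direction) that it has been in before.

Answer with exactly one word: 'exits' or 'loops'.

Step 1: enter (0,4), '.' pass, move down to (1,4)
Step 2: enter (1,4), '.' pass, move down to (2,4)
Step 3: enter (2,4), '.' pass, move down to (3,4)
Step 4: enter (3,4), '\' deflects down->right, move right to (3,5)
Step 5: enter (3,5), '\' deflects right->down, move down to (4,5)
Step 6: enter (4,5), '.' pass, move down to (5,5)
Step 7: enter (5,5), '.' pass, move down to (6,5)
Step 8: enter (6,5), '.' pass, move down to (7,5)
Step 9: enter (7,5), '.' pass, move down to (8,5)
Step 10: at (8,5) — EXIT via bottom edge, pos 5

Answer: exits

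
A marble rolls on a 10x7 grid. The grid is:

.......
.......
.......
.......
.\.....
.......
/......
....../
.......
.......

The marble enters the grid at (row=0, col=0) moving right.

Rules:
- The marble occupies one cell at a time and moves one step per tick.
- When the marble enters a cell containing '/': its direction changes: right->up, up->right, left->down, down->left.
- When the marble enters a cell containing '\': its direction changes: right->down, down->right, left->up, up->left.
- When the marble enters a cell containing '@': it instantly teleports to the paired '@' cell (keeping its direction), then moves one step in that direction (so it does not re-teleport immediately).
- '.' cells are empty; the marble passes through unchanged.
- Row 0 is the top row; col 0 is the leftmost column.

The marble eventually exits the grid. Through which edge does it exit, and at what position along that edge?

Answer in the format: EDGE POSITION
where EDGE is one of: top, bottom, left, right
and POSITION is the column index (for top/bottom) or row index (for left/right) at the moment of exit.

Step 1: enter (0,0), '.' pass, move right to (0,1)
Step 2: enter (0,1), '.' pass, move right to (0,2)
Step 3: enter (0,2), '.' pass, move right to (0,3)
Step 4: enter (0,3), '.' pass, move right to (0,4)
Step 5: enter (0,4), '.' pass, move right to (0,5)
Step 6: enter (0,5), '.' pass, move right to (0,6)
Step 7: enter (0,6), '.' pass, move right to (0,7)
Step 8: at (0,7) — EXIT via right edge, pos 0

Answer: right 0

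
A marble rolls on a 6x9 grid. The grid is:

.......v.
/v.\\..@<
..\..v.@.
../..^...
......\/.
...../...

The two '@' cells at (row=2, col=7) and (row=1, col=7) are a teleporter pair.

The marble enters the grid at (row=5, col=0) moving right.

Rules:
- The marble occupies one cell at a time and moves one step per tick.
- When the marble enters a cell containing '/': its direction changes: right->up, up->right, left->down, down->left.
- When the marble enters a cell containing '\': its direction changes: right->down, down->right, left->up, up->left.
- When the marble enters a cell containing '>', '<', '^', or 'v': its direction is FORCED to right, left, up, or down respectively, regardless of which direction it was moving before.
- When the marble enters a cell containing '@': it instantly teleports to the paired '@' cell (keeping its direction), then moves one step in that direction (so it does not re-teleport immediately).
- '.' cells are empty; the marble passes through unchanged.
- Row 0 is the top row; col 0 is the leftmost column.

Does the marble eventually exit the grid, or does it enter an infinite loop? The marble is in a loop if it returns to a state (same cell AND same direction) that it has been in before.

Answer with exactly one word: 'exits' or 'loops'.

Step 1: enter (5,0), '.' pass, move right to (5,1)
Step 2: enter (5,1), '.' pass, move right to (5,2)
Step 3: enter (5,2), '.' pass, move right to (5,3)
Step 4: enter (5,3), '.' pass, move right to (5,4)
Step 5: enter (5,4), '.' pass, move right to (5,5)
Step 6: enter (5,5), '/' deflects right->up, move up to (4,5)
Step 7: enter (4,5), '.' pass, move up to (3,5)
Step 8: enter (3,5), '^' forces up->up, move up to (2,5)
Step 9: enter (2,5), 'v' forces up->down, move down to (3,5)
Step 10: enter (3,5), '^' forces down->up, move up to (2,5)
Step 11: at (2,5) dir=up — LOOP DETECTED (seen before)

Answer: loops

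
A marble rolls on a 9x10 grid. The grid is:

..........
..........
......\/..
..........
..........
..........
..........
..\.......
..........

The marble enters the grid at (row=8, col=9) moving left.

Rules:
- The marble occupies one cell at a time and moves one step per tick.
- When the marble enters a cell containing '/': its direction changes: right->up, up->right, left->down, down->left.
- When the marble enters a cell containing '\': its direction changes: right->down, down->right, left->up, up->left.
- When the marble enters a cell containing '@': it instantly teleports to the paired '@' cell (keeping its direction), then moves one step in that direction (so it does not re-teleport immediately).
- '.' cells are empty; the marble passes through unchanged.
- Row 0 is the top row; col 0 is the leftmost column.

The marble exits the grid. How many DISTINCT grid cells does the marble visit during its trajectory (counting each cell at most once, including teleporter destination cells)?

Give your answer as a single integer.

Answer: 10

Derivation:
Step 1: enter (8,9), '.' pass, move left to (8,8)
Step 2: enter (8,8), '.' pass, move left to (8,7)
Step 3: enter (8,7), '.' pass, move left to (8,6)
Step 4: enter (8,6), '.' pass, move left to (8,5)
Step 5: enter (8,5), '.' pass, move left to (8,4)
Step 6: enter (8,4), '.' pass, move left to (8,3)
Step 7: enter (8,3), '.' pass, move left to (8,2)
Step 8: enter (8,2), '.' pass, move left to (8,1)
Step 9: enter (8,1), '.' pass, move left to (8,0)
Step 10: enter (8,0), '.' pass, move left to (8,-1)
Step 11: at (8,-1) — EXIT via left edge, pos 8
Distinct cells visited: 10 (path length 10)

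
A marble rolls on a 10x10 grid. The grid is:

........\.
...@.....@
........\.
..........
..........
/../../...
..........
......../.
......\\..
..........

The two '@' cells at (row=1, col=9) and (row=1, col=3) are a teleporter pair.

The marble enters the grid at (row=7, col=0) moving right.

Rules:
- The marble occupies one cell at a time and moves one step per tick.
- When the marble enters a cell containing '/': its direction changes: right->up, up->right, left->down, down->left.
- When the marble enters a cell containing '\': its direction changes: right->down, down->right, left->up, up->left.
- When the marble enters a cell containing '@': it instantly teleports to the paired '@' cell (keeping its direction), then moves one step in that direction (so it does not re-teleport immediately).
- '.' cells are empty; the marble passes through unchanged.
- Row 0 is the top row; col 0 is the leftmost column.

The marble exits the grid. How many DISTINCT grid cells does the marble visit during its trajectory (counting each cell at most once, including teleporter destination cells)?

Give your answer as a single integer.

Answer: 22

Derivation:
Step 1: enter (7,0), '.' pass, move right to (7,1)
Step 2: enter (7,1), '.' pass, move right to (7,2)
Step 3: enter (7,2), '.' pass, move right to (7,3)
Step 4: enter (7,3), '.' pass, move right to (7,4)
Step 5: enter (7,4), '.' pass, move right to (7,5)
Step 6: enter (7,5), '.' pass, move right to (7,6)
Step 7: enter (7,6), '.' pass, move right to (7,7)
Step 8: enter (7,7), '.' pass, move right to (7,8)
Step 9: enter (7,8), '/' deflects right->up, move up to (6,8)
Step 10: enter (6,8), '.' pass, move up to (5,8)
Step 11: enter (5,8), '.' pass, move up to (4,8)
Step 12: enter (4,8), '.' pass, move up to (3,8)
Step 13: enter (3,8), '.' pass, move up to (2,8)
Step 14: enter (2,8), '\' deflects up->left, move left to (2,7)
Step 15: enter (2,7), '.' pass, move left to (2,6)
Step 16: enter (2,6), '.' pass, move left to (2,5)
Step 17: enter (2,5), '.' pass, move left to (2,4)
Step 18: enter (2,4), '.' pass, move left to (2,3)
Step 19: enter (2,3), '.' pass, move left to (2,2)
Step 20: enter (2,2), '.' pass, move left to (2,1)
Step 21: enter (2,1), '.' pass, move left to (2,0)
Step 22: enter (2,0), '.' pass, move left to (2,-1)
Step 23: at (2,-1) — EXIT via left edge, pos 2
Distinct cells visited: 22 (path length 22)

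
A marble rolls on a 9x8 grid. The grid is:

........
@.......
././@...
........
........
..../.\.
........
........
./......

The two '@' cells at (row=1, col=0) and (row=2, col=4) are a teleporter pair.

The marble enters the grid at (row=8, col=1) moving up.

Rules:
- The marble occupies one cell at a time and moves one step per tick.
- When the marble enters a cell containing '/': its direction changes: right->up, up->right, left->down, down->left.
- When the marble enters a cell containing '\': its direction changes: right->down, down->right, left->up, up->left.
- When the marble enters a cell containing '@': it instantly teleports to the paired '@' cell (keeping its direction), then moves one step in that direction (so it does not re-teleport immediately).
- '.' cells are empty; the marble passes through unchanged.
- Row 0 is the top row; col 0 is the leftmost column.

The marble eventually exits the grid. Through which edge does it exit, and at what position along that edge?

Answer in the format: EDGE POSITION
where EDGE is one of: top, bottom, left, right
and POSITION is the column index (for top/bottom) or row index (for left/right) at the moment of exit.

Answer: right 8

Derivation:
Step 1: enter (8,1), '/' deflects up->right, move right to (8,2)
Step 2: enter (8,2), '.' pass, move right to (8,3)
Step 3: enter (8,3), '.' pass, move right to (8,4)
Step 4: enter (8,4), '.' pass, move right to (8,5)
Step 5: enter (8,5), '.' pass, move right to (8,6)
Step 6: enter (8,6), '.' pass, move right to (8,7)
Step 7: enter (8,7), '.' pass, move right to (8,8)
Step 8: at (8,8) — EXIT via right edge, pos 8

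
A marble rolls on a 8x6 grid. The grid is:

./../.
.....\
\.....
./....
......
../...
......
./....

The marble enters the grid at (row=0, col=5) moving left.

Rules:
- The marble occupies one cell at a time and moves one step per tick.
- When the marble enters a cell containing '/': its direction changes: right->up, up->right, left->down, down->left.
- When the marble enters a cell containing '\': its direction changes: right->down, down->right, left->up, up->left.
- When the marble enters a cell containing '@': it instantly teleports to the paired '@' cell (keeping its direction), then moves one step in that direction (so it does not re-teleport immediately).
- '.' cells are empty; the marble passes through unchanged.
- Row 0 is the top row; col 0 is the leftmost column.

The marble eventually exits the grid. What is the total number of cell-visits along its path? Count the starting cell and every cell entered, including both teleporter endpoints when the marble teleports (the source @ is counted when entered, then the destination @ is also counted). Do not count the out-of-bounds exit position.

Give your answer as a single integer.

Step 1: enter (0,5), '.' pass, move left to (0,4)
Step 2: enter (0,4), '/' deflects left->down, move down to (1,4)
Step 3: enter (1,4), '.' pass, move down to (2,4)
Step 4: enter (2,4), '.' pass, move down to (3,4)
Step 5: enter (3,4), '.' pass, move down to (4,4)
Step 6: enter (4,4), '.' pass, move down to (5,4)
Step 7: enter (5,4), '.' pass, move down to (6,4)
Step 8: enter (6,4), '.' pass, move down to (7,4)
Step 9: enter (7,4), '.' pass, move down to (8,4)
Step 10: at (8,4) — EXIT via bottom edge, pos 4
Path length (cell visits): 9

Answer: 9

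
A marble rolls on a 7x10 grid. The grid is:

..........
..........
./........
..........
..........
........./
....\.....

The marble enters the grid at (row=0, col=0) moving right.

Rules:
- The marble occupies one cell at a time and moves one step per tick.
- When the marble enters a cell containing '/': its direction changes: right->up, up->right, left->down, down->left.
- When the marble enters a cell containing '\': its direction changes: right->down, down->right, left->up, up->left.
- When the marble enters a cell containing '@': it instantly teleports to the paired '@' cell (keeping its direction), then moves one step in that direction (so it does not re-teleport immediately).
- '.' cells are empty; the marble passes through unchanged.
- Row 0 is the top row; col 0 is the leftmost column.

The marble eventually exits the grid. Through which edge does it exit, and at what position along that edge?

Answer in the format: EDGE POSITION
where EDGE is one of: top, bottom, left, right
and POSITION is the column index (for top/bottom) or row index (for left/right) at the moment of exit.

Step 1: enter (0,0), '.' pass, move right to (0,1)
Step 2: enter (0,1), '.' pass, move right to (0,2)
Step 3: enter (0,2), '.' pass, move right to (0,3)
Step 4: enter (0,3), '.' pass, move right to (0,4)
Step 5: enter (0,4), '.' pass, move right to (0,5)
Step 6: enter (0,5), '.' pass, move right to (0,6)
Step 7: enter (0,6), '.' pass, move right to (0,7)
Step 8: enter (0,7), '.' pass, move right to (0,8)
Step 9: enter (0,8), '.' pass, move right to (0,9)
Step 10: enter (0,9), '.' pass, move right to (0,10)
Step 11: at (0,10) — EXIT via right edge, pos 0

Answer: right 0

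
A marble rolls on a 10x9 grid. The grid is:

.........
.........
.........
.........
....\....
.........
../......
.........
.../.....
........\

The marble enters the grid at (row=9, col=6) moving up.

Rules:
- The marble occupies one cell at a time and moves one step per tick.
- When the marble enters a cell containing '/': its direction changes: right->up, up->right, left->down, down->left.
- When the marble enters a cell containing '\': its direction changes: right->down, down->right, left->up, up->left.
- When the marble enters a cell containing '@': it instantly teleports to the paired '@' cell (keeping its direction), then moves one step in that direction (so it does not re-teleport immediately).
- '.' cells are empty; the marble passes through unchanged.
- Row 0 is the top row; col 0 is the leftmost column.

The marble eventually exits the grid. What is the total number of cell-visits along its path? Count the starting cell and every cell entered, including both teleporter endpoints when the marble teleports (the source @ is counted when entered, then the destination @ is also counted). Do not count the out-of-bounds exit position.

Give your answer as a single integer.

Answer: 10

Derivation:
Step 1: enter (9,6), '.' pass, move up to (8,6)
Step 2: enter (8,6), '.' pass, move up to (7,6)
Step 3: enter (7,6), '.' pass, move up to (6,6)
Step 4: enter (6,6), '.' pass, move up to (5,6)
Step 5: enter (5,6), '.' pass, move up to (4,6)
Step 6: enter (4,6), '.' pass, move up to (3,6)
Step 7: enter (3,6), '.' pass, move up to (2,6)
Step 8: enter (2,6), '.' pass, move up to (1,6)
Step 9: enter (1,6), '.' pass, move up to (0,6)
Step 10: enter (0,6), '.' pass, move up to (-1,6)
Step 11: at (-1,6) — EXIT via top edge, pos 6
Path length (cell visits): 10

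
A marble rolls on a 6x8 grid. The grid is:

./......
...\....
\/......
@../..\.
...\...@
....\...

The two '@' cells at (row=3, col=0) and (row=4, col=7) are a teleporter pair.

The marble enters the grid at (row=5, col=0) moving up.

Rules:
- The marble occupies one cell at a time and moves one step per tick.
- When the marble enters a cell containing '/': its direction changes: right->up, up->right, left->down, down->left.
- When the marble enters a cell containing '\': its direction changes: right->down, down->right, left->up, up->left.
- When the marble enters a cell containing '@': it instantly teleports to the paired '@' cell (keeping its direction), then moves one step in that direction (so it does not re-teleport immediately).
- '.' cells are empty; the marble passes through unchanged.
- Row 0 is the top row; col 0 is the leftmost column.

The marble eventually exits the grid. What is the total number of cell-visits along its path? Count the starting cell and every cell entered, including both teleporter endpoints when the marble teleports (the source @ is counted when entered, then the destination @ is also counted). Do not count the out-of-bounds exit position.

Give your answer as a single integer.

Answer: 8

Derivation:
Step 1: enter (5,0), '.' pass, move up to (4,0)
Step 2: enter (4,0), '.' pass, move up to (3,0)
Step 3: enter (3,0), '@' teleport (3,0)->(4,7), also enter (4,7), move up to (3,7)
Step 4: enter (3,7), '.' pass, move up to (2,7)
Step 5: enter (2,7), '.' pass, move up to (1,7)
Step 6: enter (1,7), '.' pass, move up to (0,7)
Step 7: enter (0,7), '.' pass, move up to (-1,7)
Step 8: at (-1,7) — EXIT via top edge, pos 7
Path length (cell visits): 8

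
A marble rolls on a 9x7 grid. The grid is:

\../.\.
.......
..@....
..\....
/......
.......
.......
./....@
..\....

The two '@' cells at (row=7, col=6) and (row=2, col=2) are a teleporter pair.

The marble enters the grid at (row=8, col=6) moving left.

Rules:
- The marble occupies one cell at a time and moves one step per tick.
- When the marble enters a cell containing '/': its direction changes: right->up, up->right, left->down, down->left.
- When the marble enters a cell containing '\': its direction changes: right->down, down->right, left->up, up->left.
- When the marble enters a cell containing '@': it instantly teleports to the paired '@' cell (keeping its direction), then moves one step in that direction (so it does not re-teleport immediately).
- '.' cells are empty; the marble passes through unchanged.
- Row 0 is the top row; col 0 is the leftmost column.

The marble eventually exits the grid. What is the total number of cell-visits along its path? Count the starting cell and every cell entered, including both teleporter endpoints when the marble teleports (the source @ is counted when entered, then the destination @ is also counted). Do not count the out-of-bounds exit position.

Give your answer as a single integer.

Answer: 12

Derivation:
Step 1: enter (8,6), '.' pass, move left to (8,5)
Step 2: enter (8,5), '.' pass, move left to (8,4)
Step 3: enter (8,4), '.' pass, move left to (8,3)
Step 4: enter (8,3), '.' pass, move left to (8,2)
Step 5: enter (8,2), '\' deflects left->up, move up to (7,2)
Step 6: enter (7,2), '.' pass, move up to (6,2)
Step 7: enter (6,2), '.' pass, move up to (5,2)
Step 8: enter (5,2), '.' pass, move up to (4,2)
Step 9: enter (4,2), '.' pass, move up to (3,2)
Step 10: enter (3,2), '\' deflects up->left, move left to (3,1)
Step 11: enter (3,1), '.' pass, move left to (3,0)
Step 12: enter (3,0), '.' pass, move left to (3,-1)
Step 13: at (3,-1) — EXIT via left edge, pos 3
Path length (cell visits): 12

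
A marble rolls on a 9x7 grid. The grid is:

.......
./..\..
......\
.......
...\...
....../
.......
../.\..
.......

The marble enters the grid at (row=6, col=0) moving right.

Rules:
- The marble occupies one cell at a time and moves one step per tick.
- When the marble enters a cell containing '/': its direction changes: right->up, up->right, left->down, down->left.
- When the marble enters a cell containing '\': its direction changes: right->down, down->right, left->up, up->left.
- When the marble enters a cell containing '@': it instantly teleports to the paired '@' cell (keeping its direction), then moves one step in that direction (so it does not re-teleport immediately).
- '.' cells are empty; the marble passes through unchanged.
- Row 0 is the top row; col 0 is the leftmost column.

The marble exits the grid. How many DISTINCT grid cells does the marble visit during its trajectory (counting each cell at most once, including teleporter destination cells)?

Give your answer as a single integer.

Answer: 7

Derivation:
Step 1: enter (6,0), '.' pass, move right to (6,1)
Step 2: enter (6,1), '.' pass, move right to (6,2)
Step 3: enter (6,2), '.' pass, move right to (6,3)
Step 4: enter (6,3), '.' pass, move right to (6,4)
Step 5: enter (6,4), '.' pass, move right to (6,5)
Step 6: enter (6,5), '.' pass, move right to (6,6)
Step 7: enter (6,6), '.' pass, move right to (6,7)
Step 8: at (6,7) — EXIT via right edge, pos 6
Distinct cells visited: 7 (path length 7)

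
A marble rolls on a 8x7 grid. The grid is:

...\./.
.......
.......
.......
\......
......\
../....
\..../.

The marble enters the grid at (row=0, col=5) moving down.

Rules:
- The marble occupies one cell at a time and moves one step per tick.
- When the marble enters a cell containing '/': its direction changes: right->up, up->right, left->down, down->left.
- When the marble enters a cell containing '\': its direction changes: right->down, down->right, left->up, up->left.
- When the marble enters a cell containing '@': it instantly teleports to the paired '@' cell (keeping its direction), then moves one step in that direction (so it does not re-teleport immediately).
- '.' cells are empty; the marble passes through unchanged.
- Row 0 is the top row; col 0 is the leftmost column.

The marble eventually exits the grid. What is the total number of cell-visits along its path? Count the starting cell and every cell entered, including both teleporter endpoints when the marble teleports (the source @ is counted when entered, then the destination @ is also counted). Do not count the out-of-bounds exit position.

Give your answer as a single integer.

Answer: 3

Derivation:
Step 1: enter (0,5), '/' deflects down->left, move left to (0,4)
Step 2: enter (0,4), '.' pass, move left to (0,3)
Step 3: enter (0,3), '\' deflects left->up, move up to (-1,3)
Step 4: at (-1,3) — EXIT via top edge, pos 3
Path length (cell visits): 3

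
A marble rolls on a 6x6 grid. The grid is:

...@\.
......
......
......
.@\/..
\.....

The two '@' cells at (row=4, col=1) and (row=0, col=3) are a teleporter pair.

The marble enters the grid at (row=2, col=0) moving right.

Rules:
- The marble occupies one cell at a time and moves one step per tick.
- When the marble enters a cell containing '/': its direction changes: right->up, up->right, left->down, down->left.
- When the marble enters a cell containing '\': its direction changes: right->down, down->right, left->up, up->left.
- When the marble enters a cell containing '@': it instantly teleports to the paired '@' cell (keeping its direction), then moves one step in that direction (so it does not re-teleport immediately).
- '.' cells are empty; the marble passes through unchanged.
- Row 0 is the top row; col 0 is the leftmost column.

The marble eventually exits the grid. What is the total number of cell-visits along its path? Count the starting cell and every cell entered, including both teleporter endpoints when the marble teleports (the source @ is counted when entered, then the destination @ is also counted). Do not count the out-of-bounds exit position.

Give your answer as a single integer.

Answer: 6

Derivation:
Step 1: enter (2,0), '.' pass, move right to (2,1)
Step 2: enter (2,1), '.' pass, move right to (2,2)
Step 3: enter (2,2), '.' pass, move right to (2,3)
Step 4: enter (2,3), '.' pass, move right to (2,4)
Step 5: enter (2,4), '.' pass, move right to (2,5)
Step 6: enter (2,5), '.' pass, move right to (2,6)
Step 7: at (2,6) — EXIT via right edge, pos 2
Path length (cell visits): 6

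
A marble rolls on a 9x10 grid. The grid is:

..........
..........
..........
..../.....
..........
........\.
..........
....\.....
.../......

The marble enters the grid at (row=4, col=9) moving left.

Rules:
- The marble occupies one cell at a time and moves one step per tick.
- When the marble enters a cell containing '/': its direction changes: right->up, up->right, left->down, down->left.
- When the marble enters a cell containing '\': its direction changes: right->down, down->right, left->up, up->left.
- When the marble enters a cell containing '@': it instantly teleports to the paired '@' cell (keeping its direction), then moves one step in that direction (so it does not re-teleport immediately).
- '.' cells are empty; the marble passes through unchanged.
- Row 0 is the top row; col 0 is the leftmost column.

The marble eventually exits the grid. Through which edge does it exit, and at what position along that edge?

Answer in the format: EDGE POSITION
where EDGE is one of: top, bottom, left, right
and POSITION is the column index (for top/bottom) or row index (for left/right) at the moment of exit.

Answer: left 4

Derivation:
Step 1: enter (4,9), '.' pass, move left to (4,8)
Step 2: enter (4,8), '.' pass, move left to (4,7)
Step 3: enter (4,7), '.' pass, move left to (4,6)
Step 4: enter (4,6), '.' pass, move left to (4,5)
Step 5: enter (4,5), '.' pass, move left to (4,4)
Step 6: enter (4,4), '.' pass, move left to (4,3)
Step 7: enter (4,3), '.' pass, move left to (4,2)
Step 8: enter (4,2), '.' pass, move left to (4,1)
Step 9: enter (4,1), '.' pass, move left to (4,0)
Step 10: enter (4,0), '.' pass, move left to (4,-1)
Step 11: at (4,-1) — EXIT via left edge, pos 4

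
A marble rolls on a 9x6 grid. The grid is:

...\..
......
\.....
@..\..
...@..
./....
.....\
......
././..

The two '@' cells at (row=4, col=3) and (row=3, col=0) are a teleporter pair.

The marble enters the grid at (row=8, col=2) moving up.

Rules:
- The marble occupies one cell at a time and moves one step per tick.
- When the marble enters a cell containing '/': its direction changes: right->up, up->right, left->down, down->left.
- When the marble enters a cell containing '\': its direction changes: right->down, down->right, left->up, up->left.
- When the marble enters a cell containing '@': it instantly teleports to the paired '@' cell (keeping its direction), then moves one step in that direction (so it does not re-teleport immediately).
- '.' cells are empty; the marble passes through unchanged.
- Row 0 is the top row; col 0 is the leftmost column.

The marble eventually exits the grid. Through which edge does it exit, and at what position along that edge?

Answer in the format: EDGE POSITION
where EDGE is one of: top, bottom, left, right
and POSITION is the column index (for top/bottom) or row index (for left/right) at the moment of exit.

Step 1: enter (8,2), '.' pass, move up to (7,2)
Step 2: enter (7,2), '.' pass, move up to (6,2)
Step 3: enter (6,2), '.' pass, move up to (5,2)
Step 4: enter (5,2), '.' pass, move up to (4,2)
Step 5: enter (4,2), '.' pass, move up to (3,2)
Step 6: enter (3,2), '.' pass, move up to (2,2)
Step 7: enter (2,2), '.' pass, move up to (1,2)
Step 8: enter (1,2), '.' pass, move up to (0,2)
Step 9: enter (0,2), '.' pass, move up to (-1,2)
Step 10: at (-1,2) — EXIT via top edge, pos 2

Answer: top 2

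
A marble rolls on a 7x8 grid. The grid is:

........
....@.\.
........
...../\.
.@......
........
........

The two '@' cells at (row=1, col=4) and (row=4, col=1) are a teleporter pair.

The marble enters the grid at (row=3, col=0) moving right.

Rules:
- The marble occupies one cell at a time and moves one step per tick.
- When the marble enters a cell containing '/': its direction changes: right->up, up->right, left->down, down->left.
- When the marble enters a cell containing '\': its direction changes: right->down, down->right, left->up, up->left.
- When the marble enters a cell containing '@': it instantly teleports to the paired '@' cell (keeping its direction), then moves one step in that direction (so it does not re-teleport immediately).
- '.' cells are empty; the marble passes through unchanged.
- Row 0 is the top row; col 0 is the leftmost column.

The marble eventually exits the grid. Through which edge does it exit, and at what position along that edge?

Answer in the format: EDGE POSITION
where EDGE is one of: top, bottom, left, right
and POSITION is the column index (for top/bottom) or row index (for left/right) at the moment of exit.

Step 1: enter (3,0), '.' pass, move right to (3,1)
Step 2: enter (3,1), '.' pass, move right to (3,2)
Step 3: enter (3,2), '.' pass, move right to (3,3)
Step 4: enter (3,3), '.' pass, move right to (3,4)
Step 5: enter (3,4), '.' pass, move right to (3,5)
Step 6: enter (3,5), '/' deflects right->up, move up to (2,5)
Step 7: enter (2,5), '.' pass, move up to (1,5)
Step 8: enter (1,5), '.' pass, move up to (0,5)
Step 9: enter (0,5), '.' pass, move up to (-1,5)
Step 10: at (-1,5) — EXIT via top edge, pos 5

Answer: top 5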